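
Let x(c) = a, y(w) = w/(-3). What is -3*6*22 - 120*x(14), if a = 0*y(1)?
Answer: -396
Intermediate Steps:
y(w) = -w/3 (y(w) = w*(-⅓) = -w/3)
a = 0 (a = 0*(-⅓*1) = 0*(-⅓) = 0)
x(c) = 0
-3*6*22 - 120*x(14) = -3*6*22 - 120*0 = -18*22 + 0 = -396 + 0 = -396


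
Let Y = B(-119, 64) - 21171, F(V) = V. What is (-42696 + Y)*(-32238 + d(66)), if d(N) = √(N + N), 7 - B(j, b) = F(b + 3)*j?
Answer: 1801685106 - 111774*√33 ≈ 1.8010e+9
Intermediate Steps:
B(j, b) = 7 - j*(3 + b) (B(j, b) = 7 - (b + 3)*j = 7 - (3 + b)*j = 7 - j*(3 + b))
d(N) = √2*√N (d(N) = √(2*N) = √2*√N)
Y = -13191 (Y = (7 - 1*(-119)*(3 + 64)) - 21171 = (7 - 1*(-119)*67) - 21171 = (7 + 7973) - 21171 = 7980 - 21171 = -13191)
(-42696 + Y)*(-32238 + d(66)) = (-42696 - 13191)*(-32238 + √2*√66) = -55887*(-32238 + 2*√33) = 1801685106 - 111774*√33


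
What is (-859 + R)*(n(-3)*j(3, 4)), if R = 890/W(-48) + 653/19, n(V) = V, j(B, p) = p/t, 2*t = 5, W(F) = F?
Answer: 384487/95 ≈ 4047.2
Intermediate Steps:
t = 5/2 (t = (½)*5 = 5/2 ≈ 2.5000)
j(B, p) = 2*p/5 (j(B, p) = p/(5/2) = p*(⅖) = 2*p/5)
R = 7217/456 (R = 890/(-48) + 653/19 = 890*(-1/48) + 653*(1/19) = -445/24 + 653/19 = 7217/456 ≈ 15.827)
(-859 + R)*(n(-3)*j(3, 4)) = (-859 + 7217/456)*(-6*4/5) = -(-384487)*8/(152*5) = -384487/456*(-24/5) = 384487/95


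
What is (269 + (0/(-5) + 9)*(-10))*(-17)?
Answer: -3043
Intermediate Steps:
(269 + (0/(-5) + 9)*(-10))*(-17) = (269 + (0*(-1/5) + 9)*(-10))*(-17) = (269 + (0 + 9)*(-10))*(-17) = (269 + 9*(-10))*(-17) = (269 - 90)*(-17) = 179*(-17) = -3043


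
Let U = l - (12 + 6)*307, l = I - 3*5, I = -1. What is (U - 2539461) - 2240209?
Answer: -4785212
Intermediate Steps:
l = -16 (l = -1 - 3*5 = -1 - 15 = -16)
U = -5542 (U = -16 - (12 + 6)*307 = -16 - 1*18*307 = -16 - 18*307 = -16 - 5526 = -5542)
(U - 2539461) - 2240209 = (-5542 - 2539461) - 2240209 = -2545003 - 2240209 = -4785212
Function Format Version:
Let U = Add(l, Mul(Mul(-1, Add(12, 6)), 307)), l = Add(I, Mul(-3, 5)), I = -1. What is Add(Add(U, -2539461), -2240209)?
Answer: -4785212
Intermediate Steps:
l = -16 (l = Add(-1, Mul(-3, 5)) = Add(-1, -15) = -16)
U = -5542 (U = Add(-16, Mul(Mul(-1, Add(12, 6)), 307)) = Add(-16, Mul(Mul(-1, 18), 307)) = Add(-16, Mul(-18, 307)) = Add(-16, -5526) = -5542)
Add(Add(U, -2539461), -2240209) = Add(Add(-5542, -2539461), -2240209) = Add(-2545003, -2240209) = -4785212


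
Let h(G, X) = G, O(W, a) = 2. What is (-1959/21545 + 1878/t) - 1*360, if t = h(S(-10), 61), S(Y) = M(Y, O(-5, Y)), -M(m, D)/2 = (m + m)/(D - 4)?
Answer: -19562469/43090 ≈ -453.99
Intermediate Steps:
M(m, D) = -4*m/(-4 + D) (M(m, D) = -2*(m + m)/(D - 4) = -2*2*m/(-4 + D) = -4*m/(-4 + D))
S(Y) = 2*Y (S(Y) = -4*Y/(-4 + 2) = -4*Y/(-2) = -4*Y*(-1/2) = 2*Y)
t = -20 (t = 2*(-10) = -20)
(-1959/21545 + 1878/t) - 1*360 = (-1959/21545 + 1878/(-20)) - 1*360 = (-1959*1/21545 + 1878*(-1/20)) - 360 = (-1959/21545 - 939/10) - 360 = -4050069/43090 - 360 = -19562469/43090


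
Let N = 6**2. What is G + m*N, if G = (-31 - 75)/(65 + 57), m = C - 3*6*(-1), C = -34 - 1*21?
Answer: -81305/61 ≈ -1332.9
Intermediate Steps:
C = -55 (C = -34 - 21 = -55)
m = -37 (m = -55 - 3*6*(-1) = -55 - 18*(-1) = -55 + 18 = -37)
G = -53/61 (G = -106/122 = -106*1/122 = -53/61 ≈ -0.86885)
N = 36
G + m*N = -53/61 - 37*36 = -53/61 - 1332 = -81305/61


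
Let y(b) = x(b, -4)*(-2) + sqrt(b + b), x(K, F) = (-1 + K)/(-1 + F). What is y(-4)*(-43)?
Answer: 86 - 86*I*sqrt(2) ≈ 86.0 - 121.62*I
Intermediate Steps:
x(K, F) = (-1 + K)/(-1 + F)
y(b) = -2/5 + 2*b/5 + sqrt(2)*sqrt(b) (y(b) = ((-1 + b)/(-1 - 4))*(-2) + sqrt(b + b) = ((-1 + b)/(-5))*(-2) + sqrt(2*b) = -(-1 + b)/5*(-2) + sqrt(2)*sqrt(b) = (1/5 - b/5)*(-2) + sqrt(2)*sqrt(b) = (-2/5 + 2*b/5) + sqrt(2)*sqrt(b) = -2/5 + 2*b/5 + sqrt(2)*sqrt(b))
y(-4)*(-43) = (-2/5 + (2/5)*(-4) + sqrt(2)*sqrt(-4))*(-43) = (-2/5 - 8/5 + sqrt(2)*(2*I))*(-43) = (-2/5 - 8/5 + 2*I*sqrt(2))*(-43) = (-2 + 2*I*sqrt(2))*(-43) = 86 - 86*I*sqrt(2)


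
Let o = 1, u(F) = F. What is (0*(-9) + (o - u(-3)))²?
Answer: 16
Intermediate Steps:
(0*(-9) + (o - u(-3)))² = (0*(-9) + (1 - 1*(-3)))² = (0 + (1 + 3))² = (0 + 4)² = 4² = 16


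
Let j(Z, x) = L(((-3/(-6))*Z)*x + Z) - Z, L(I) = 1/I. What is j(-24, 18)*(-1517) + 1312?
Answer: -8421523/240 ≈ -35090.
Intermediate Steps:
j(Z, x) = 1/(Z + Z*x/2) - Z (j(Z, x) = 1/(((-3/(-6))*Z)*x + Z) - Z = 1/(((-3*(-⅙))*Z)*x + Z) - Z = 1/((Z/2)*x + Z) - Z = 1/(Z*x/2 + Z) - Z = 1/(Z + Z*x/2) - Z)
j(-24, 18)*(-1517) + 1312 = (-1*(-24) + 2/(-24*(2 + 18)))*(-1517) + 1312 = (24 + 2*(-1/24)/20)*(-1517) + 1312 = (24 + 2*(-1/24)*(1/20))*(-1517) + 1312 = (24 - 1/240)*(-1517) + 1312 = (5759/240)*(-1517) + 1312 = -8736403/240 + 1312 = -8421523/240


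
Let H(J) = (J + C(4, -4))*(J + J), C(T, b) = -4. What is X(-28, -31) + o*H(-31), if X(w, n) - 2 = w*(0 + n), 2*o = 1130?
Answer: 1226920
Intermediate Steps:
o = 565 (o = (½)*1130 = 565)
X(w, n) = 2 + n*w (X(w, n) = 2 + w*(0 + n) = 2 + w*n = 2 + n*w)
H(J) = 2*J*(-4 + J) (H(J) = (J - 4)*(J + J) = (-4 + J)*(2*J) = 2*J*(-4 + J))
X(-28, -31) + o*H(-31) = (2 - 31*(-28)) + 565*(2*(-31)*(-4 - 31)) = (2 + 868) + 565*(2*(-31)*(-35)) = 870 + 565*2170 = 870 + 1226050 = 1226920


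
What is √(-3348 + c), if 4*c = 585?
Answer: 3*I*√1423/2 ≈ 56.584*I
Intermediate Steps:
c = 585/4 (c = (¼)*585 = 585/4 ≈ 146.25)
√(-3348 + c) = √(-3348 + 585/4) = √(-12807/4) = 3*I*√1423/2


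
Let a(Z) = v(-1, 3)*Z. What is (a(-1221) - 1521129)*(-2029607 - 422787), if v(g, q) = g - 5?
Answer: 3712441394382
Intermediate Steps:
v(g, q) = -5 + g
a(Z) = -6*Z (a(Z) = (-5 - 1)*Z = -6*Z)
(a(-1221) - 1521129)*(-2029607 - 422787) = (-6*(-1221) - 1521129)*(-2029607 - 422787) = (7326 - 1521129)*(-2452394) = -1513803*(-2452394) = 3712441394382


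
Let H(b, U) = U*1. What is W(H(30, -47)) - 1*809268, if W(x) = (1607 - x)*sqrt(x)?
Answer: -809268 + 1654*I*sqrt(47) ≈ -8.0927e+5 + 11339.0*I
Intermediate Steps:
H(b, U) = U
W(x) = sqrt(x)*(1607 - x)
W(H(30, -47)) - 1*809268 = sqrt(-47)*(1607 - 1*(-47)) - 1*809268 = (I*sqrt(47))*(1607 + 47) - 809268 = (I*sqrt(47))*1654 - 809268 = 1654*I*sqrt(47) - 809268 = -809268 + 1654*I*sqrt(47)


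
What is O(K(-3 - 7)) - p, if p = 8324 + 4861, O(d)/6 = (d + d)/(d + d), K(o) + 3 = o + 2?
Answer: -13179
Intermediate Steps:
K(o) = -1 + o (K(o) = -3 + (o + 2) = -3 + (2 + o) = -1 + o)
O(d) = 6 (O(d) = 6*((d + d)/(d + d)) = 6*((2*d)/((2*d))) = 6*((2*d)*(1/(2*d))) = 6*1 = 6)
p = 13185
O(K(-3 - 7)) - p = 6 - 1*13185 = 6 - 13185 = -13179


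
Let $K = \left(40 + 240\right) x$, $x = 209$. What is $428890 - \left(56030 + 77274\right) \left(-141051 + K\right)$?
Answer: $11002141314$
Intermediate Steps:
$K = 58520$ ($K = \left(40 + 240\right) 209 = 280 \cdot 209 = 58520$)
$428890 - \left(56030 + 77274\right) \left(-141051 + K\right) = 428890 - \left(56030 + 77274\right) \left(-141051 + 58520\right) = 428890 - 133304 \left(-82531\right) = 428890 - -11001712424 = 428890 + 11001712424 = 11002141314$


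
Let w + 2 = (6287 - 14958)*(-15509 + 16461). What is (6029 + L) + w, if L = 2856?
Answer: -8245909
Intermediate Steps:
w = -8254794 (w = -2 + (6287 - 14958)*(-15509 + 16461) = -2 - 8671*952 = -2 - 8254792 = -8254794)
(6029 + L) + w = (6029 + 2856) - 8254794 = 8885 - 8254794 = -8245909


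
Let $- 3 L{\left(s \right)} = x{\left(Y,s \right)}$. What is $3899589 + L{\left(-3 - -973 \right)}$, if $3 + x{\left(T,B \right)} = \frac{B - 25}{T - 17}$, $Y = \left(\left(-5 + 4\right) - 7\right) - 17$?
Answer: $\frac{7799195}{2} \approx 3.8996 \cdot 10^{6}$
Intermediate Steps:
$Y = -25$ ($Y = \left(-1 - 7\right) - 17 = -8 - 17 = -25$)
$x{\left(T,B \right)} = -3 + \frac{-25 + B}{-17 + T}$ ($x{\left(T,B \right)} = -3 + \frac{B - 25}{T - 17} = -3 + \frac{-25 + B}{-17 + T}$)
$L{\left(s \right)} = \frac{101}{126} + \frac{s}{126}$ ($L{\left(s \right)} = - \frac{\frac{1}{-17 - 25} \left(26 + s - -75\right)}{3} = - \frac{\frac{1}{-42} \left(26 + s + 75\right)}{3} = - \frac{\left(- \frac{1}{42}\right) \left(101 + s\right)}{3} = - \frac{- \frac{101}{42} - \frac{s}{42}}{3} = \frac{101}{126} + \frac{s}{126}$)
$3899589 + L{\left(-3 - -973 \right)} = 3899589 + \left(\frac{101}{126} + \frac{-3 - -973}{126}\right) = 3899589 + \left(\frac{101}{126} + \frac{-3 + 973}{126}\right) = 3899589 + \left(\frac{101}{126} + \frac{1}{126} \cdot 970\right) = 3899589 + \left(\frac{101}{126} + \frac{485}{63}\right) = 3899589 + \frac{17}{2} = \frac{7799195}{2}$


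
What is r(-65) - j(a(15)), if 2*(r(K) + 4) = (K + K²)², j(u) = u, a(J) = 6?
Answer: 8652790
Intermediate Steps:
r(K) = -4 + (K + K²)²/2
r(-65) - j(a(15)) = (-4 + (½)*(-65)²*(1 - 65)²) - 1*6 = (-4 + (½)*4225*(-64)²) - 6 = (-4 + (½)*4225*4096) - 6 = (-4 + 8652800) - 6 = 8652796 - 6 = 8652790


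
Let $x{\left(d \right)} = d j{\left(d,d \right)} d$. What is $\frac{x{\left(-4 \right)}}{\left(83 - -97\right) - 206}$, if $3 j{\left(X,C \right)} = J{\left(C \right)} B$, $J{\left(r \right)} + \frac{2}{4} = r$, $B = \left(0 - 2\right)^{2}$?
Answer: $\frac{48}{13} \approx 3.6923$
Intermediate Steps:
$B = 4$ ($B = \left(-2\right)^{2} = 4$)
$J{\left(r \right)} = - \frac{1}{2} + r$
$j{\left(X,C \right)} = - \frac{2}{3} + \frac{4 C}{3}$ ($j{\left(X,C \right)} = \frac{\left(- \frac{1}{2} + C\right) 4}{3} = \frac{-2 + 4 C}{3} = - \frac{2}{3} + \frac{4 C}{3}$)
$x{\left(d \right)} = d^{2} \left(- \frac{2}{3} + \frac{4 d}{3}\right)$ ($x{\left(d \right)} = d \left(- \frac{2}{3} + \frac{4 d}{3}\right) d = d^{2} \left(- \frac{2}{3} + \frac{4 d}{3}\right)$)
$\frac{x{\left(-4 \right)}}{\left(83 - -97\right) - 206} = \frac{\frac{2}{3} \left(-4\right)^{2} \left(-1 + 2 \left(-4\right)\right)}{\left(83 - -97\right) - 206} = \frac{\frac{2}{3} \cdot 16 \left(-1 - 8\right)}{\left(83 + 97\right) - 206} = \frac{\frac{2}{3} \cdot 16 \left(-9\right)}{180 - 206} = \frac{1}{-26} \left(-96\right) = \left(- \frac{1}{26}\right) \left(-96\right) = \frac{48}{13}$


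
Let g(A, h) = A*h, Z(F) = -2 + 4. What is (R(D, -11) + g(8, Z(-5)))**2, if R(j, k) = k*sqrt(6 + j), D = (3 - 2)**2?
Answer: 1103 - 352*sqrt(7) ≈ 171.70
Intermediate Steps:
Z(F) = 2
D = 1 (D = 1**2 = 1)
(R(D, -11) + g(8, Z(-5)))**2 = (-11*sqrt(6 + 1) + 8*2)**2 = (-11*sqrt(7) + 16)**2 = (16 - 11*sqrt(7))**2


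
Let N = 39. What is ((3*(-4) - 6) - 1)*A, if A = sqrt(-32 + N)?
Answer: -19*sqrt(7) ≈ -50.269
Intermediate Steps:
A = sqrt(7) (A = sqrt(-32 + 39) = sqrt(7) ≈ 2.6458)
((3*(-4) - 6) - 1)*A = ((3*(-4) - 6) - 1)*sqrt(7) = ((-12 - 6) - 1)*sqrt(7) = (-18 - 1)*sqrt(7) = -19*sqrt(7)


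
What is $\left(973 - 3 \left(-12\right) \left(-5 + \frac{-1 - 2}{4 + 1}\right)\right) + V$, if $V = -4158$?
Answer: $- \frac{16933}{5} \approx -3386.6$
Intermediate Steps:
$\left(973 - 3 \left(-12\right) \left(-5 + \frac{-1 - 2}{4 + 1}\right)\right) + V = \left(973 - 3 \left(-12\right) \left(-5 + \frac{-1 - 2}{4 + 1}\right)\right) - 4158 = \left(973 - - 36 \left(-5 - \frac{3}{5}\right)\right) - 4158 = \left(973 - \left(-36\right) \left(- \frac{28}{5}\right)\right) - 4158 = \left(973 - \frac{1008}{5}\right) - 4158 = \frac{3857}{5} - 4158 = - \frac{16933}{5}$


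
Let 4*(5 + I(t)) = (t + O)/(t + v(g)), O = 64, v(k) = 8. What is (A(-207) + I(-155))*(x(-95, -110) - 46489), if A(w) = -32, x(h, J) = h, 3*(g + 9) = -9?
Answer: 12014790/7 ≈ 1.7164e+6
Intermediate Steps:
g = -12 (g = -9 + (⅓)*(-9) = -9 - 3 = -12)
I(t) = -5 + (64 + t)/(4*(8 + t)) (I(t) = -5 + ((t + 64)/(t + 8))/4 = -5 + ((64 + t)/(8 + t))/4 = -5 + (64 + t)/(4*(8 + t)))
(A(-207) + I(-155))*(x(-95, -110) - 46489) = (-32 + (-96 - 19*(-155))/(4*(8 - 155)))*(-95 - 46489) = (-32 + (¼)*(-96 + 2945)/(-147))*(-46584) = (-32 + (¼)*(-1/147)*2849)*(-46584) = (-32 - 407/84)*(-46584) = -3095/84*(-46584) = 12014790/7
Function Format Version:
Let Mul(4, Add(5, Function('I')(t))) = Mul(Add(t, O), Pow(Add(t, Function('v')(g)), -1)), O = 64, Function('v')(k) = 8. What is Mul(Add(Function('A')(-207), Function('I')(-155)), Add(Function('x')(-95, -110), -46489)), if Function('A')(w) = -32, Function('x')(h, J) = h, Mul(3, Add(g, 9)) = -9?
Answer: Rational(12014790, 7) ≈ 1.7164e+6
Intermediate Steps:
g = -12 (g = Add(-9, Mul(Rational(1, 3), -9)) = Add(-9, -3) = -12)
Function('I')(t) = Add(-5, Mul(Rational(1, 4), Pow(Add(8, t), -1), Add(64, t))) (Function('I')(t) = Add(-5, Mul(Rational(1, 4), Mul(Add(t, 64), Pow(Add(t, 8), -1)))) = Add(-5, Mul(Rational(1, 4), Mul(Add(64, t), Pow(Add(8, t), -1)))) = Add(-5, Mul(Rational(1, 4), Mul(Pow(Add(8, t), -1), Add(64, t)))) = Add(-5, Mul(Rational(1, 4), Pow(Add(8, t), -1), Add(64, t))))
Mul(Add(Function('A')(-207), Function('I')(-155)), Add(Function('x')(-95, -110), -46489)) = Mul(Add(-32, Mul(Rational(1, 4), Pow(Add(8, -155), -1), Add(-96, Mul(-19, -155)))), Add(-95, -46489)) = Mul(Add(-32, Mul(Rational(1, 4), Pow(-147, -1), Add(-96, 2945))), -46584) = Mul(Add(-32, Mul(Rational(1, 4), Rational(-1, 147), 2849)), -46584) = Mul(Add(-32, Rational(-407, 84)), -46584) = Mul(Rational(-3095, 84), -46584) = Rational(12014790, 7)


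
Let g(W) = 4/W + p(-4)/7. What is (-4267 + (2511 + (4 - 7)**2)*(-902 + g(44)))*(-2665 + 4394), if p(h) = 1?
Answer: -43300897913/11 ≈ -3.9364e+9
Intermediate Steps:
g(W) = 1/7 + 4/W (g(W) = 4/W + 1/7 = 1/7 + 4/W)
(-4267 + (2511 + (4 - 7)**2)*(-902 + g(44)))*(-2665 + 4394) = (-4267 + (2511 + (4 - 7)**2)*(-902 + (1/7)*(28 + 44)/44))*(-2665 + 4394) = (-4267 + (2511 + (-3)**2)*(-902 + (1/7)*(1/44)*72))*1729 = (-4267 + (2511 + 9)*(-902 + 18/77))*1729 = (-4267 + 2520*(-69436/77))*1729 = (-4267 - 24996960/11)*1729 = -25043897/11*1729 = -43300897913/11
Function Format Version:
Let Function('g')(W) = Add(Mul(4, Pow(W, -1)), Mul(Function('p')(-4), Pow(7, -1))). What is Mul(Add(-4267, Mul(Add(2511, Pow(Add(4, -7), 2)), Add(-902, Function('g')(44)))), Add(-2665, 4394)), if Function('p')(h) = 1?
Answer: Rational(-43300897913, 11) ≈ -3.9364e+9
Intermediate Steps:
Function('g')(W) = Add(Rational(1, 7), Mul(4, Pow(W, -1))) (Function('g')(W) = Add(Mul(4, Pow(W, -1)), Mul(1, Pow(7, -1))) = Add(Mul(4, Pow(W, -1)), Mul(1, Rational(1, 7))) = Add(Mul(4, Pow(W, -1)), Rational(1, 7)) = Add(Rational(1, 7), Mul(4, Pow(W, -1))))
Mul(Add(-4267, Mul(Add(2511, Pow(Add(4, -7), 2)), Add(-902, Function('g')(44)))), Add(-2665, 4394)) = Mul(Add(-4267, Mul(Add(2511, Pow(Add(4, -7), 2)), Add(-902, Mul(Rational(1, 7), Pow(44, -1), Add(28, 44))))), Add(-2665, 4394)) = Mul(Add(-4267, Mul(Add(2511, Pow(-3, 2)), Add(-902, Mul(Rational(1, 7), Rational(1, 44), 72)))), 1729) = Mul(Add(-4267, Mul(Add(2511, 9), Add(-902, Rational(18, 77)))), 1729) = Mul(Add(-4267, Mul(2520, Rational(-69436, 77))), 1729) = Mul(Add(-4267, Rational(-24996960, 11)), 1729) = Mul(Rational(-25043897, 11), 1729) = Rational(-43300897913, 11)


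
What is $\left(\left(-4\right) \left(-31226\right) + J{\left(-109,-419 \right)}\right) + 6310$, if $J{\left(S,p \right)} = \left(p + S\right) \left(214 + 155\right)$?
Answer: $-63618$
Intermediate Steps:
$J{\left(S,p \right)} = 369 S + 369 p$ ($J{\left(S,p \right)} = \left(S + p\right) 369 = 369 S + 369 p$)
$\left(\left(-4\right) \left(-31226\right) + J{\left(-109,-419 \right)}\right) + 6310 = \left(\left(-4\right) \left(-31226\right) + \left(369 \left(-109\right) + 369 \left(-419\right)\right)\right) + 6310 = \left(124904 - 194832\right) + 6310 = -69928 + 6310 = -63618$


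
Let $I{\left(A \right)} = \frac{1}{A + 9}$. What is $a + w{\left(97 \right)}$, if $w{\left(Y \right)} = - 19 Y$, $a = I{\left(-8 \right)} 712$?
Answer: $-1131$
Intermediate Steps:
$I{\left(A \right)} = \frac{1}{9 + A}$
$a = 712$ ($a = \frac{1}{9 - 8} \cdot 712 = 1^{-1} \cdot 712 = 1 \cdot 712 = 712$)
$a + w{\left(97 \right)} = 712 - 1843 = -1131$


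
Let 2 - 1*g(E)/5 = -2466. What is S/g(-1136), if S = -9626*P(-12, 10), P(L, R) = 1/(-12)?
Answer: 4813/74040 ≈ 0.065005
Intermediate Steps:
g(E) = 12340 (g(E) = 10 - 5*(-2466) = 10 + 12330 = 12340)
P(L, R) = -1/12
S = 4813/6 (S = -9626*(-1/12) = 4813/6 ≈ 802.17)
S/g(-1136) = (4813/6)/12340 = (4813/6)*(1/12340) = 4813/74040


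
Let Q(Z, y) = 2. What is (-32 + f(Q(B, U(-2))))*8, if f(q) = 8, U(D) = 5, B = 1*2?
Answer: -192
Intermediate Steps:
B = 2
(-32 + f(Q(B, U(-2))))*8 = (-32 + 8)*8 = -24*8 = -192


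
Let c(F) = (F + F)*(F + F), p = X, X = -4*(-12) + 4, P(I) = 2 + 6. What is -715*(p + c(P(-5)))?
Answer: -220220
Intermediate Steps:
P(I) = 8
X = 52 (X = 48 + 4 = 52)
p = 52
c(F) = 4*F**2 (c(F) = (2*F)*(2*F) = 4*F**2)
-715*(p + c(P(-5))) = -715*(52 + 4*8**2) = -715*(52 + 4*64) = -715*(52 + 256) = -715*308 = -220220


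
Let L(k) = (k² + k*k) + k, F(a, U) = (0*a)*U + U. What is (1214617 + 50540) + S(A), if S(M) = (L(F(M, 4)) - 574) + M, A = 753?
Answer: 1265372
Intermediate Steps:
F(a, U) = U (F(a, U) = 0*U + U = 0 + U = U)
L(k) = k + 2*k² (L(k) = (k² + k²) + k = 2*k² + k = k + 2*k²)
S(M) = -538 + M (S(M) = (4*(1 + 2*4) - 574) + M = (4*(1 + 8) - 574) + M = (4*9 - 574) + M = (36 - 574) + M = -538 + M)
(1214617 + 50540) + S(A) = (1214617 + 50540) + (-538 + 753) = 1265157 + 215 = 1265372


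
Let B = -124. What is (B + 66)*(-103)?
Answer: 5974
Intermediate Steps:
(B + 66)*(-103) = (-124 + 66)*(-103) = -58*(-103) = 5974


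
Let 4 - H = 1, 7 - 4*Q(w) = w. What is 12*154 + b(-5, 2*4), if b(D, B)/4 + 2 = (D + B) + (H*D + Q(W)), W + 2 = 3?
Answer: 1798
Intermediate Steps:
W = 1 (W = -2 + 3 = 1)
Q(w) = 7/4 - w/4
H = 3 (H = 4 - 1*1 = 4 - 1 = 3)
b(D, B) = -2 + 4*B + 16*D (b(D, B) = -8 + 4*((D + B) + (3*D + (7/4 - 1/4*1))) = -8 + 4*((B + D) + (3*D + (7/4 - 1/4))) = -8 + 4*((B + D) + (3*D + 3/2)) = -8 + 4*((B + D) + (3/2 + 3*D)) = -8 + 4*(3/2 + B + 4*D) = -8 + (6 + 4*B + 16*D) = -2 + 4*B + 16*D)
12*154 + b(-5, 2*4) = 12*154 + (-2 + 4*(2*4) + 16*(-5)) = 1848 + (-2 + 4*8 - 80) = 1848 + (-2 + 32 - 80) = 1848 - 50 = 1798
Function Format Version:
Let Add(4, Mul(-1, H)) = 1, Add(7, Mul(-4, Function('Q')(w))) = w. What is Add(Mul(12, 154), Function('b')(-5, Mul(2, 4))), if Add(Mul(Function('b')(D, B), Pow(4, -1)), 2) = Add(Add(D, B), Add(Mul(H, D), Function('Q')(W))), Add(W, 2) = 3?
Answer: 1798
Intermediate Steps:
W = 1 (W = Add(-2, 3) = 1)
Function('Q')(w) = Add(Rational(7, 4), Mul(Rational(-1, 4), w))
H = 3 (H = Add(4, Mul(-1, 1)) = Add(4, -1) = 3)
Function('b')(D, B) = Add(-2, Mul(4, B), Mul(16, D)) (Function('b')(D, B) = Add(-8, Mul(4, Add(Add(D, B), Add(Mul(3, D), Add(Rational(7, 4), Mul(Rational(-1, 4), 1)))))) = Add(-8, Mul(4, Add(Add(B, D), Add(Mul(3, D), Add(Rational(7, 4), Rational(-1, 4)))))) = Add(-8, Mul(4, Add(Add(B, D), Add(Mul(3, D), Rational(3, 2))))) = Add(-8, Mul(4, Add(Add(B, D), Add(Rational(3, 2), Mul(3, D))))) = Add(-8, Mul(4, Add(Rational(3, 2), B, Mul(4, D)))) = Add(-8, Add(6, Mul(4, B), Mul(16, D))) = Add(-2, Mul(4, B), Mul(16, D)))
Add(Mul(12, 154), Function('b')(-5, Mul(2, 4))) = Add(Mul(12, 154), Add(-2, Mul(4, Mul(2, 4)), Mul(16, -5))) = Add(1848, Add(-2, Mul(4, 8), -80)) = Add(1848, Add(-2, 32, -80)) = Add(1848, -50) = 1798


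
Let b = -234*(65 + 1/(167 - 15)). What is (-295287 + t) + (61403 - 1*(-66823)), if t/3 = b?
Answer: -16164867/76 ≈ -2.1270e+5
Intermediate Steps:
b = -1156077/76 (b = -234*(65 + 1/152) = -234*9881/152 = -1156077/76 ≈ -15212.)
t = -3468231/76 (t = 3*(-1156077/76) = -3468231/76 ≈ -45635.)
(-295287 + t) + (61403 - 1*(-66823)) = (-295287 - 3468231/76) + (61403 - 1*(-66823)) = -25910043/76 + (61403 + 66823) = -25910043/76 + 128226 = -16164867/76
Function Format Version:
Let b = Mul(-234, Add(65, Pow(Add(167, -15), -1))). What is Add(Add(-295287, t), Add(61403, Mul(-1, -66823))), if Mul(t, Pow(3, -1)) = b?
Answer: Rational(-16164867, 76) ≈ -2.1270e+5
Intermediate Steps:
b = Rational(-1156077, 76) (b = Mul(-234, Add(65, Pow(152, -1))) = Mul(-234, Add(65, Rational(1, 152))) = Mul(-234, Rational(9881, 152)) = Rational(-1156077, 76) ≈ -15212.)
t = Rational(-3468231, 76) (t = Mul(3, Rational(-1156077, 76)) = Rational(-3468231, 76) ≈ -45635.)
Add(Add(-295287, t), Add(61403, Mul(-1, -66823))) = Add(Add(-295287, Rational(-3468231, 76)), Add(61403, Mul(-1, -66823))) = Add(Rational(-25910043, 76), Add(61403, 66823)) = Add(Rational(-25910043, 76), 128226) = Rational(-16164867, 76)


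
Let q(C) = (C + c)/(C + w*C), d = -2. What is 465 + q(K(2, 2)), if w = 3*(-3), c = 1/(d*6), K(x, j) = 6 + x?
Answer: 357025/768 ≈ 464.88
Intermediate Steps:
c = -1/12 (c = 1/(-2*6) = 1/(-12) = -1/12 ≈ -0.083333)
w = -9
q(C) = -(-1/12 + C)/(8*C) (q(C) = (C - 1/12)/(C - 9*C) = (-1/12 + C)/((-8*C)) = (-1/12 + C)*(-1/(8*C)) = -(-1/12 + C)/(8*C))
465 + q(K(2, 2)) = 465 + (1 - 12*(6 + 2))/(96*(6 + 2)) = 465 + (1/96)*(1 - 12*8)/8 = 465 + (1/96)*(1/8)*(1 - 96) = 465 + (1/96)*(1/8)*(-95) = 465 - 95/768 = 357025/768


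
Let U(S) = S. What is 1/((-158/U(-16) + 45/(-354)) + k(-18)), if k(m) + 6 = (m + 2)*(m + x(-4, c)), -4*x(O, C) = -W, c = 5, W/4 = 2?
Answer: 472/122601 ≈ 0.0038499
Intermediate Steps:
W = 8 (W = 4*2 = 8)
x(O, C) = 2 (x(O, C) = -(-1)*8/4 = -¼*(-8) = 2)
k(m) = -6 + (2 + m)² (k(m) = -6 + (m + 2)*(m + 2) = -6 + (2 + m)*(2 + m) = -6 + (2 + m)²)
1/((-158/U(-16) + 45/(-354)) + k(-18)) = 1/((-158/(-16) + 45/(-354)) + (-2 + (-18)² + 4*(-18))) = 1/((-158*(-1/16) + 45*(-1/354)) + (-2 + 324 - 72)) = 1/((79/8 - 15/118) + 250) = 1/(4601/472 + 250) = 1/(122601/472) = 472/122601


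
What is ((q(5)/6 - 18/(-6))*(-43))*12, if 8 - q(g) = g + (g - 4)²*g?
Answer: -1376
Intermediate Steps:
q(g) = 8 - g - g*(-4 + g)² (q(g) = 8 - (g + (g - 4)²*g) = 8 - (g + (-4 + g)²*g) = 8 - (g + g*(-4 + g)²) = 8 + (-g - g*(-4 + g)²) = 8 - g - g*(-4 + g)²)
((q(5)/6 - 18/(-6))*(-43))*12 = (((8 - 1*5 - 1*5*(-4 + 5)²)/6 - 18/(-6))*(-43))*12 = (((8 - 5 - 1*5*1²)*(⅙) - 18*(-⅙))*(-43))*12 = (((8 - 5 - 1*5*1)*(⅙) + 3)*(-43))*12 = (((8 - 5 - 5)*(⅙) + 3)*(-43))*12 = ((-2*⅙ + 3)*(-43))*12 = ((-⅓ + 3)*(-43))*12 = ((8/3)*(-43))*12 = -344/3*12 = -1376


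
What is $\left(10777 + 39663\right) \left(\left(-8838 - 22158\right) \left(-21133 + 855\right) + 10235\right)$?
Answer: $31703916884120$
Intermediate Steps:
$\left(10777 + 39663\right) \left(\left(-8838 - 22158\right) \left(-21133 + 855\right) + 10235\right) = 50440 \left(\left(-30996\right) \left(-20278\right) + 10235\right) = 50440 \left(628536888 + 10235\right) = 50440 \cdot 628547123 = 31703916884120$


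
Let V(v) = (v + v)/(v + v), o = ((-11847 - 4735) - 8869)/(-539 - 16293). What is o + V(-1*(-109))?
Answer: 42283/16832 ≈ 2.5121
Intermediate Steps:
o = 25451/16832 (o = (-16582 - 8869)/(-16832) = -25451*(-1/16832) = 25451/16832 ≈ 1.5121)
V(v) = 1 (V(v) = (2*v)/((2*v)) = (2*v)*(1/(2*v)) = 1)
o + V(-1*(-109)) = 25451/16832 + 1 = 42283/16832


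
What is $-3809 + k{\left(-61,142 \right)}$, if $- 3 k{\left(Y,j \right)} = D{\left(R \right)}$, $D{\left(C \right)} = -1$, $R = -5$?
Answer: $- \frac{11426}{3} \approx -3808.7$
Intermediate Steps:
$k{\left(Y,j \right)} = \frac{1}{3}$ ($k{\left(Y,j \right)} = \left(- \frac{1}{3}\right) \left(-1\right) = \frac{1}{3}$)
$-3809 + k{\left(-61,142 \right)} = -3809 + \frac{1}{3} = - \frac{11426}{3}$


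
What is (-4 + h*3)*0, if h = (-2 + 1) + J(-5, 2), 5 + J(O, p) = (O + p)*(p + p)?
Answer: 0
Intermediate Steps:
J(O, p) = -5 + 2*p*(O + p) (J(O, p) = -5 + (O + p)*(p + p) = -5 + (O + p)*(2*p) = -5 + 2*p*(O + p))
h = -18 (h = (-2 + 1) + (-5 + 2*2² + 2*(-5)*2) = -1 + (-5 + 2*4 - 20) = -1 + (-5 + 8 - 20) = -1 - 17 = -18)
(-4 + h*3)*0 = (-4 - 18*3)*0 = (-4 - 54)*0 = -58*0 = 0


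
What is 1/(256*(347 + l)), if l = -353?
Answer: -1/1536 ≈ -0.00065104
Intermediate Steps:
1/(256*(347 + l)) = 1/(256*(347 - 353)) = 1/(256*(-6)) = 1/(-1536) = -1/1536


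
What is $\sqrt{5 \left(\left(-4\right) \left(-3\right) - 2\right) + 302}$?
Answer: $4 \sqrt{22} \approx 18.762$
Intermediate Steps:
$\sqrt{5 \left(\left(-4\right) \left(-3\right) - 2\right) + 302} = \sqrt{5 \left(12 - 2\right) + 302} = \sqrt{5 \cdot 10 + 302} = \sqrt{50 + 302} = \sqrt{352} = 4 \sqrt{22}$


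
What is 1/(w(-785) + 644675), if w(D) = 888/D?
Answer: 785/506068987 ≈ 1.5512e-6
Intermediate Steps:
1/(w(-785) + 644675) = 1/(888/(-785) + 644675) = 1/(888*(-1/785) + 644675) = 1/(-888/785 + 644675) = 1/(506068987/785) = 785/506068987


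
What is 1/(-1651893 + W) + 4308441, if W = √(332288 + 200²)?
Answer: 3918886285892986036/909583370387 - 8*√5817/2728750111161 ≈ 4.3084e+6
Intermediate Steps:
W = 8*√5817 (W = √(332288 + 40000) = √372288 = 8*√5817 ≈ 610.15)
1/(-1651893 + W) + 4308441 = 1/(-1651893 + 8*√5817) + 4308441 = 4308441 + 1/(-1651893 + 8*√5817)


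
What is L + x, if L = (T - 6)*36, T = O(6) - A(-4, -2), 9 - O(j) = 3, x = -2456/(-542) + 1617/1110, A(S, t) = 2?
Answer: -6619011/100270 ≈ -66.012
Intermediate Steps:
x = 600429/100270 (x = -2456*(-1/542) + 1617*(1/1110) = 1228/271 + 539/370 = 600429/100270 ≈ 5.9881)
O(j) = 6 (O(j) = 9 - 1*3 = 9 - 3 = 6)
T = 4 (T = 6 - 1*2 = 6 - 2 = 4)
L = -72 (L = (4 - 6)*36 = -2*36 = -72)
L + x = -72 + 600429/100270 = -6619011/100270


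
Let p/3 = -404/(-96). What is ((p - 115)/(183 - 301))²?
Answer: 670761/891136 ≈ 0.75270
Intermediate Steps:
p = 101/8 (p = 3*(-404/(-96)) = 3*(-404*(-1/96)) = 3*(101/24) = 101/8 ≈ 12.625)
((p - 115)/(183 - 301))² = ((101/8 - 115)/(183 - 301))² = (-819/8/(-118))² = (-819/8*(-1/118))² = (819/944)² = 670761/891136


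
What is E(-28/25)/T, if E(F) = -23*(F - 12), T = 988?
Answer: 1886/6175 ≈ 0.30543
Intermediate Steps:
E(F) = 276 - 23*F (E(F) = -23*(-12 + F) = 276 - 23*F)
E(-28/25)/T = (276 - (-644)/25)/988 = (276 - (-644)/25)*(1/988) = (276 - 23*(-28/25))*(1/988) = (276 + 644/25)*(1/988) = (7544/25)*(1/988) = 1886/6175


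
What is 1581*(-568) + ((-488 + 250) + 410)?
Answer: -897836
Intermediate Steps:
1581*(-568) + ((-488 + 250) + 410) = -898008 + (-238 + 410) = -898008 + 172 = -897836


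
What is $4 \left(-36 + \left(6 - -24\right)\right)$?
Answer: $-24$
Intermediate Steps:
$4 \left(-36 + \left(6 - -24\right)\right) = 4 \left(-36 + \left(6 + 24\right)\right) = 4 \left(-36 + 30\right) = 4 \left(-6\right) = -24$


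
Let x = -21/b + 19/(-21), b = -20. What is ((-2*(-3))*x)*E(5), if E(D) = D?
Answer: 61/14 ≈ 4.3571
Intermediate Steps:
x = 61/420 (x = -21/(-20) + 19/(-21) = -21*(-1/20) + 19*(-1/21) = 21/20 - 19/21 = 61/420 ≈ 0.14524)
((-2*(-3))*x)*E(5) = (-2*(-3)*(61/420))*5 = (6*(61/420))*5 = (61/70)*5 = 61/14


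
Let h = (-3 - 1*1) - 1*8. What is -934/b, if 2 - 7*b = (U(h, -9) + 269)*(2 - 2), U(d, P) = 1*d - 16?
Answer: -3269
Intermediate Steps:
h = -12 (h = (-3 - 1) - 8 = -4 - 8 = -12)
U(d, P) = -16 + d (U(d, P) = d - 16 = -16 + d)
b = 2/7 (b = 2/7 - ((-16 - 12) + 269)*(2 - 2)/7 = 2/7 - (-28 + 269)*0/7 = 2/7 - 241*0/7 = 2/7 - 1/7*0 = 2/7 + 0 = 2/7 ≈ 0.28571)
-934/b = -934/2/7 = -934*7/2 = -3269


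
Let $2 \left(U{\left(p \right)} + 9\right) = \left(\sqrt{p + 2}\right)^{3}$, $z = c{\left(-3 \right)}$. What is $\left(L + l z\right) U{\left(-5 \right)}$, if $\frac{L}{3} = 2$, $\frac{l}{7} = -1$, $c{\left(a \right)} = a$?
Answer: $-243 - \frac{81 i \sqrt{3}}{2} \approx -243.0 - 70.148 i$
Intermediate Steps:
$z = -3$
$l = -7$ ($l = 7 \left(-1\right) = -7$)
$L = 6$ ($L = 3 \cdot 2 = 6$)
$U{\left(p \right)} = -9 + \frac{\left(2 + p\right)^{\frac{3}{2}}}{2}$ ($U{\left(p \right)} = -9 + \frac{\left(\sqrt{p + 2}\right)^{3}}{2} = -9 + \frac{\left(\sqrt{2 + p}\right)^{3}}{2} = -9 + \frac{\left(2 + p\right)^{\frac{3}{2}}}{2}$)
$\left(L + l z\right) U{\left(-5 \right)} = \left(6 - -21\right) \left(-9 + \frac{\left(2 - 5\right)^{\frac{3}{2}}}{2}\right) = \left(6 + 21\right) \left(-9 + \frac{\left(-3\right)^{\frac{3}{2}}}{2}\right) = 27 \left(-9 + \frac{\left(-3\right) i \sqrt{3}}{2}\right) = 27 \left(-9 - \frac{3 i \sqrt{3}}{2}\right) = -243 - \frac{81 i \sqrt{3}}{2}$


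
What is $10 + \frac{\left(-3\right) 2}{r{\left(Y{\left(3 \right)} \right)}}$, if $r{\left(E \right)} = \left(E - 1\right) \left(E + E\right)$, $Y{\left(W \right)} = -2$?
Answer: $\frac{19}{2} \approx 9.5$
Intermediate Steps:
$r{\left(E \right)} = 2 E \left(-1 + E\right)$ ($r{\left(E \right)} = \left(-1 + E\right) 2 E = 2 E \left(-1 + E\right)$)
$10 + \frac{\left(-3\right) 2}{r{\left(Y{\left(3 \right)} \right)}} = 10 + \frac{\left(-3\right) 2}{2 \left(-2\right) \left(-1 - 2\right)} = 10 - \frac{6}{2 \left(-2\right) \left(-3\right)} = 10 - \frac{6}{12} = 10 - \frac{1}{2} = \frac{19}{2}$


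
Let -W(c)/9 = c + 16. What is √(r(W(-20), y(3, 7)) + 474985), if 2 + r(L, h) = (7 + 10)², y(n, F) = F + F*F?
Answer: 6*√13202 ≈ 689.40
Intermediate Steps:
W(c) = -144 - 9*c (W(c) = -9*(c + 16) = -9*(16 + c) = -144 - 9*c)
y(n, F) = F + F²
r(L, h) = 287 (r(L, h) = -2 + (7 + 10)² = -2 + 17² = -2 + 289 = 287)
√(r(W(-20), y(3, 7)) + 474985) = √(287 + 474985) = √475272 = 6*√13202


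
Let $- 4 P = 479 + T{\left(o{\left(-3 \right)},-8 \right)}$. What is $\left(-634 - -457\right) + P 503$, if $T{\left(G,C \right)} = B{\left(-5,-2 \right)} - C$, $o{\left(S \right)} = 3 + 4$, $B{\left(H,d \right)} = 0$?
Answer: $- \frac{245669}{4} \approx -61417.0$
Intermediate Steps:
$o{\left(S \right)} = 7$
$T{\left(G,C \right)} = - C$ ($T{\left(G,C \right)} = 0 - C = - C$)
$P = - \frac{487}{4}$ ($P = - \frac{479 - -8}{4} = - \frac{479 + 8}{4} = \left(- \frac{1}{4}\right) 487 = - \frac{487}{4} \approx -121.75$)
$\left(-634 - -457\right) + P 503 = \left(-634 - -457\right) - \frac{244961}{4} = \left(-634 + 457\right) - \frac{244961}{4} = -177 - \frac{244961}{4} = - \frac{245669}{4}$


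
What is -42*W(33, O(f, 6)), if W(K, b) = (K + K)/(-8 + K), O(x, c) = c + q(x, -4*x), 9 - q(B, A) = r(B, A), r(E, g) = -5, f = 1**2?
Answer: -2772/25 ≈ -110.88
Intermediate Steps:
f = 1
q(B, A) = 14 (q(B, A) = 9 - 1*(-5) = 9 + 5 = 14)
O(x, c) = 14 + c (O(x, c) = c + 14 = 14 + c)
W(K, b) = 2*K/(-8 + K) (W(K, b) = (2*K)/(-8 + K) = 2*K/(-8 + K))
-42*W(33, O(f, 6)) = -84*33/(-8 + 33) = -84*33/25 = -42*66/25 = -2772/25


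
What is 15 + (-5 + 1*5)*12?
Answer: 15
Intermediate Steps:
15 + (-5 + 1*5)*12 = 15 + (-5 + 5)*12 = 15 + 0*12 = 15 + 0 = 15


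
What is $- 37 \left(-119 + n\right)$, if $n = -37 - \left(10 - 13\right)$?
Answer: $5661$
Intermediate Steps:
$n = -34$ ($n = -37 - -3 = -37 + 3 = -34$)
$- 37 \left(-119 + n\right) = - 37 \left(-119 - 34\right) = \left(-37\right) \left(-153\right) = 5661$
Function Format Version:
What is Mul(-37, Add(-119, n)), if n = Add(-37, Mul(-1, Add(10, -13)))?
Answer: 5661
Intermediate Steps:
n = -34 (n = Add(-37, Mul(-1, -3)) = Add(-37, 3) = -34)
Mul(-37, Add(-119, n)) = Mul(-37, Add(-119, -34)) = Mul(-37, -153) = 5661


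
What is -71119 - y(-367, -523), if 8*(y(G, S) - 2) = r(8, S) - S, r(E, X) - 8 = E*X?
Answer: -565315/8 ≈ -70664.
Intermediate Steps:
r(E, X) = 8 + E*X
y(G, S) = 3 + 7*S/8 (y(G, S) = 2 + ((8 + 8*S) - S)/8 = 2 + (8 + 7*S)/8 = 2 + (1 + 7*S/8) = 3 + 7*S/8)
-71119 - y(-367, -523) = -71119 - (3 + (7/8)*(-523)) = -71119 - (3 - 3661/8) = -71119 - 1*(-3637/8) = -71119 + 3637/8 = -565315/8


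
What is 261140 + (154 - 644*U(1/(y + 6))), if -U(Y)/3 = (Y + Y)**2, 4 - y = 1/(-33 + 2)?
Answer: 25280043582/96721 ≈ 2.6137e+5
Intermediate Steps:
y = 125/31 (y = 4 - 1/(-33 + 2) = 4 - 1/(-31) = 4 - 1*(-1/31) = 4 + 1/31 = 125/31 ≈ 4.0323)
U(Y) = -12*Y**2 (U(Y) = -3*(Y + Y)**2 = -3*4*Y**2 = -12*Y**2)
261140 + (154 - 644*U(1/(y + 6))) = 261140 + (154 - (-7728)*(1/(125/31 + 6))**2) = 261140 + (154 - (-7728)*(1/(311/31))**2) = 261140 + (154 - (-7728)*(31/311)**2) = 261140 + (154 - (-7728)*961/96721) = 261140 + (154 - 644*(-11532/96721)) = 261140 + (154 + 7426608/96721) = 261140 + 22321642/96721 = 25280043582/96721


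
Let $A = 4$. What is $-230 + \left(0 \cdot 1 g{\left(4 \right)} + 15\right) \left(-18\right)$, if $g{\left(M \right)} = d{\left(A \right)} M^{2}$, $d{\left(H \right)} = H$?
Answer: $-500$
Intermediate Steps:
$g{\left(M \right)} = 4 M^{2}$
$-230 + \left(0 \cdot 1 g{\left(4 \right)} + 15\right) \left(-18\right) = -230 + \left(0 \cdot 1 \cdot 4 \cdot 4^{2} + 15\right) \left(-18\right) = -230 + \left(0 \cdot 4 \cdot 16 + 15\right) \left(-18\right) = -230 + \left(0 \cdot 64 + 15\right) \left(-18\right) = -230 + \left(0 + 15\right) \left(-18\right) = -230 + 15 \left(-18\right) = -230 - 270 = -500$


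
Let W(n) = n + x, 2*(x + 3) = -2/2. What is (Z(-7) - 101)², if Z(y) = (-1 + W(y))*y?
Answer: 1681/4 ≈ 420.25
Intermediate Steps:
x = -7/2 (x = -3 + (-2/2)/2 = -3 + (-2*½)/2 = -3 + (½)*(-1) = -3 - ½ = -7/2 ≈ -3.5000)
W(n) = -7/2 + n (W(n) = n - 7/2 = -7/2 + n)
Z(y) = y*(-9/2 + y) (Z(y) = (-1 + (-7/2 + y))*y = (-9/2 + y)*y = y*(-9/2 + y))
(Z(-7) - 101)² = ((½)*(-7)*(-9 + 2*(-7)) - 101)² = ((½)*(-7)*(-9 - 14) - 101)² = ((½)*(-7)*(-23) - 101)² = (161/2 - 101)² = (-41/2)² = 1681/4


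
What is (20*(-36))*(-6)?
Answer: 4320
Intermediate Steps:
(20*(-36))*(-6) = -720*(-6) = 4320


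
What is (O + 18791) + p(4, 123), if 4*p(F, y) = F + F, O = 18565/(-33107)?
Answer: 622161286/33107 ≈ 18792.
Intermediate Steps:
O = -18565/33107 (O = 18565*(-1/33107) = -18565/33107 ≈ -0.56076)
p(F, y) = F/2 (p(F, y) = (F + F)/4 = (2*F)/4 = F/2)
(O + 18791) + p(4, 123) = (-18565/33107 + 18791) + (1/2)*4 = 622095072/33107 + 2 = 622161286/33107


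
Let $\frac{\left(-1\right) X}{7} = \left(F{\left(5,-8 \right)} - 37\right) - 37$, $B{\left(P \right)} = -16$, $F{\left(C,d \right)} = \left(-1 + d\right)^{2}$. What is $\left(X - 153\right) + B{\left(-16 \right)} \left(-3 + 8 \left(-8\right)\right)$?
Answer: $870$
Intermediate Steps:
$X = -49$ ($X = - 7 \left(\left(\left(-1 - 8\right)^{2} - 37\right) - 37\right) = - 7 \left(\left(\left(-9\right)^{2} - 37\right) - 37\right) = - 7 \left(\left(81 - 37\right) - 37\right) = - 7 \left(44 - 37\right) = \left(-7\right) 7 = -49$)
$\left(X - 153\right) + B{\left(-16 \right)} \left(-3 + 8 \left(-8\right)\right) = \left(-49 - 153\right) - 16 \left(-3 + 8 \left(-8\right)\right) = \left(-49 - 153\right) - 16 \left(-3 - 64\right) = -202 - -1072 = -202 + 1072 = 870$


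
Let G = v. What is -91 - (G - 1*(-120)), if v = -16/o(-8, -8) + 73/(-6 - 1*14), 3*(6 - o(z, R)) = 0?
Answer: -12281/60 ≈ -204.68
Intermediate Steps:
o(z, R) = 6 (o(z, R) = 6 - ⅓*0 = 6 + 0 = 6)
v = -379/60 (v = -16/6 + 73/(-6 - 1*14) = -16*⅙ + 73/(-6 - 14) = -8/3 + 73/(-20) = -8/3 + 73*(-1/20) = -8/3 - 73/20 = -379/60 ≈ -6.3167)
G = -379/60 ≈ -6.3167
-91 - (G - 1*(-120)) = -91 - (-379/60 - 1*(-120)) = -91 - (-379/60 + 120) = -91 - 1*6821/60 = -91 - 6821/60 = -12281/60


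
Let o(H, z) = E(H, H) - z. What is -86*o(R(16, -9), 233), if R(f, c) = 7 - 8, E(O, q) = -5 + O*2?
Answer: 20640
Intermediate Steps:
E(O, q) = -5 + 2*O
R(f, c) = -1
o(H, z) = -5 - z + 2*H (o(H, z) = (-5 + 2*H) - z = -5 - z + 2*H)
-86*o(R(16, -9), 233) = -86*(-5 - 1*233 + 2*(-1)) = -86*(-5 - 233 - 2) = -86*(-240) = 20640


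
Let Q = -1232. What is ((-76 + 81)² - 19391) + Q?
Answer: -20598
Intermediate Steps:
((-76 + 81)² - 19391) + Q = ((-76 + 81)² - 19391) - 1232 = (5² - 19391) - 1232 = (25 - 19391) - 1232 = -19366 - 1232 = -20598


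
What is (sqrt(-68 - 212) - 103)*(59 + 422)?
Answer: -49543 + 962*I*sqrt(70) ≈ -49543.0 + 8048.7*I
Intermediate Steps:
(sqrt(-68 - 212) - 103)*(59 + 422) = (sqrt(-280) - 103)*481 = (2*I*sqrt(70) - 103)*481 = (-103 + 2*I*sqrt(70))*481 = -49543 + 962*I*sqrt(70)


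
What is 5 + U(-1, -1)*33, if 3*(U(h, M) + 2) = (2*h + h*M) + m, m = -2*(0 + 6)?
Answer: -204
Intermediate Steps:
m = -12 (m = -2*6 = -12)
U(h, M) = -6 + 2*h/3 + M*h/3 (U(h, M) = -2 + ((2*h + h*M) - 12)/3 = -2 + ((2*h + M*h) - 12)/3 = -2 + (-12 + 2*h + M*h)/3 = -2 + (-4 + 2*h/3 + M*h/3) = -6 + 2*h/3 + M*h/3)
5 + U(-1, -1)*33 = 5 + (-6 + (⅔)*(-1) + (⅓)*(-1)*(-1))*33 = 5 + (-6 - ⅔ + ⅓)*33 = 5 - 19/3*33 = 5 - 209 = -204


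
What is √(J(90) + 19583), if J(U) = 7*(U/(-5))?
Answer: √19457 ≈ 139.49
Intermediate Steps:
J(U) = -7*U/5 (J(U) = 7*(U*(-⅕)) = 7*(-U/5) = -7*U/5)
√(J(90) + 19583) = √(-7/5*90 + 19583) = √(-126 + 19583) = √19457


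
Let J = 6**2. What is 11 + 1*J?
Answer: 47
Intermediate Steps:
J = 36
11 + 1*J = 11 + 1*36 = 11 + 36 = 47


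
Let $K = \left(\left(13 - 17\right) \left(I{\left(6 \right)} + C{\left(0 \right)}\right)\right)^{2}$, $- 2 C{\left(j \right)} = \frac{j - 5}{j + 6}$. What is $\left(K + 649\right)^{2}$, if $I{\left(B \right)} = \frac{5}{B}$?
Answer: $454276$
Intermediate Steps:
$C{\left(j \right)} = - \frac{-5 + j}{2 \left(6 + j\right)}$ ($C{\left(j \right)} = - \frac{\left(j - 5\right) \frac{1}{j + 6}}{2} = - \frac{\left(-5 + j\right) \frac{1}{6 + j}}{2} = - \frac{\frac{1}{6 + j} \left(-5 + j\right)}{2} = - \frac{-5 + j}{2 \left(6 + j\right)}$)
$K = 25$ ($K = \left(\left(13 - 17\right) \left(\frac{5}{6} + \frac{5 - 0}{2 \left(6 + 0\right)}\right)\right)^{2} = \left(- 4 \left(5 \cdot \frac{1}{6} + \frac{5 + 0}{2 \cdot 6}\right)\right)^{2} = \left(- 4 \left(\frac{5}{6} + \frac{1}{2} \cdot \frac{1}{6} \cdot 5\right)\right)^{2} = \left(- 4 \left(\frac{5}{6} + \frac{5}{12}\right)\right)^{2} = \left(\left(-4\right) \frac{5}{4}\right)^{2} = \left(-5\right)^{2} = 25$)
$\left(K + 649\right)^{2} = \left(25 + 649\right)^{2} = 674^{2} = 454276$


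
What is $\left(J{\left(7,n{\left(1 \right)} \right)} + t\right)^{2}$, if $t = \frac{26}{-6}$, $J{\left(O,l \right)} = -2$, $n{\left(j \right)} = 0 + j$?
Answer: $\frac{361}{9} \approx 40.111$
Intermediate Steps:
$n{\left(j \right)} = j$
$t = - \frac{13}{3}$ ($t = 26 \left(- \frac{1}{6}\right) = - \frac{13}{3} \approx -4.3333$)
$\left(J{\left(7,n{\left(1 \right)} \right)} + t\right)^{2} = \left(-2 - \frac{13}{3}\right)^{2} = \left(- \frac{19}{3}\right)^{2} = \frac{361}{9}$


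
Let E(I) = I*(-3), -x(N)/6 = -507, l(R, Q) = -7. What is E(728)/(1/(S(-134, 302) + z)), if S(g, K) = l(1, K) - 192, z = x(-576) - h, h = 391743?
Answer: 849357600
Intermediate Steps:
x(N) = 3042 (x(N) = -6*(-507) = 3042)
E(I) = -3*I
z = -388701 (z = 3042 - 1*391743 = 3042 - 391743 = -388701)
S(g, K) = -199 (S(g, K) = -7 - 192 = -199)
E(728)/(1/(S(-134, 302) + z)) = (-3*728)/(1/(-199 - 388701)) = -2184/(1/(-388900)) = -2184/(-1/388900) = -2184*(-388900) = 849357600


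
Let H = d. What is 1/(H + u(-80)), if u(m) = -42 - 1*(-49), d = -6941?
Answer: -1/6934 ≈ -0.00014422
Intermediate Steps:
u(m) = 7 (u(m) = -42 + 49 = 7)
H = -6941
1/(H + u(-80)) = 1/(-6941 + 7) = 1/(-6934) = -1/6934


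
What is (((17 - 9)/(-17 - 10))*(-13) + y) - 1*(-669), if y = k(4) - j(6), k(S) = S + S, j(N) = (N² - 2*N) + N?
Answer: 17573/27 ≈ 650.85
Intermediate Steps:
j(N) = N² - N
k(S) = 2*S
y = -22 (y = 2*4 - 6*(-1 + 6) = 8 - 6*5 = 8 - 1*30 = 8 - 30 = -22)
(((17 - 9)/(-17 - 10))*(-13) + y) - 1*(-669) = (((17 - 9)/(-17 - 10))*(-13) - 22) - 1*(-669) = ((8/(-27))*(-13) - 22) + 669 = ((8*(-1/27))*(-13) - 22) + 669 = (-8/27*(-13) - 22) + 669 = (104/27 - 22) + 669 = -490/27 + 669 = 17573/27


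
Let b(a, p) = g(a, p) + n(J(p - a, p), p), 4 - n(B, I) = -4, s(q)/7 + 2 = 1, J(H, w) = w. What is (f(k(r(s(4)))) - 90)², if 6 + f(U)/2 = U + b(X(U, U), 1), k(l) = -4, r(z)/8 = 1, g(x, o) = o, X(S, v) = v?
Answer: 8464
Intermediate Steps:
s(q) = -7 (s(q) = -14 + 7*1 = -14 + 7 = -7)
r(z) = 8 (r(z) = 8*1 = 8)
n(B, I) = 8 (n(B, I) = 4 - 1*(-4) = 4 + 4 = 8)
b(a, p) = 8 + p (b(a, p) = p + 8 = 8 + p)
f(U) = 6 + 2*U (f(U) = -12 + 2*(U + (8 + 1)) = -12 + 2*(U + 9) = -12 + 2*(9 + U) = -12 + (18 + 2*U) = 6 + 2*U)
(f(k(r(s(4)))) - 90)² = ((6 + 2*(-4)) - 90)² = ((6 - 8) - 90)² = (-2 - 90)² = (-92)² = 8464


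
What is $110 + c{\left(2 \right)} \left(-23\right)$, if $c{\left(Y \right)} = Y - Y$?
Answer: $110$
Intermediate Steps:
$c{\left(Y \right)} = 0$
$110 + c{\left(2 \right)} \left(-23\right) = 110 + 0 \left(-23\right) = 110 + 0 = 110$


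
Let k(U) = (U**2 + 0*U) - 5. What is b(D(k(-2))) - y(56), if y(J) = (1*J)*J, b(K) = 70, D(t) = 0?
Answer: -3066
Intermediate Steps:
k(U) = -5 + U**2 (k(U) = (U**2 + 0) - 5 = U**2 - 5 = -5 + U**2)
y(J) = J**2 (y(J) = J*J = J**2)
b(D(k(-2))) - y(56) = 70 - 1*56**2 = 70 - 1*3136 = 70 - 3136 = -3066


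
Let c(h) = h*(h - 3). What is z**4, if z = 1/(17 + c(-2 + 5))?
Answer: 1/83521 ≈ 1.1973e-5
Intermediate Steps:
c(h) = h*(-3 + h)
z = 1/17 (z = 1/(17 + (-2 + 5)*(-3 + (-2 + 5))) = 1/(17 + 3*(-3 + 3)) = 1/(17 + 3*0) = 1/(17 + 0) = 1/17 ≈ 0.058824)
z**4 = (1/17)**4 = 1/83521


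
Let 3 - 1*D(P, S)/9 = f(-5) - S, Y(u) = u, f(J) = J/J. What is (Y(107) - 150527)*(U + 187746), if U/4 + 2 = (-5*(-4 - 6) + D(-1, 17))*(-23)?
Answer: -25181210520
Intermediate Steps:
f(J) = 1
D(P, S) = 18 + 9*S (D(P, S) = 27 - 9*(1 - S) = 27 + (-9 + 9*S) = 18 + 9*S)
U = -20340 (U = -8 + 4*((-5*(-4 - 6) + (18 + 9*17))*(-23)) = -8 + 4*((-5*(-10) + (18 + 153))*(-23)) = -8 + 4*((50 + 171)*(-23)) = -8 + 4*(221*(-23)) = -8 + 4*(-5083) = -8 - 20332 = -20340)
(Y(107) - 150527)*(U + 187746) = (107 - 150527)*(-20340 + 187746) = -150420*167406 = -25181210520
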